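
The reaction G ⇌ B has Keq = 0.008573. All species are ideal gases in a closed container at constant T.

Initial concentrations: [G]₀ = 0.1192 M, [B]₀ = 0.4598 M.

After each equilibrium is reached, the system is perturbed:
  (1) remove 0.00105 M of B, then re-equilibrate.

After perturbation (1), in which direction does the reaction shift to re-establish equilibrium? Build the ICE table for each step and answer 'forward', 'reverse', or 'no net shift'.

Q₀ = 3.857 vs Keq = 0.008573 ⇒ Q>K, reverse
Step 1:
                  G         B
  I          0.1192    0.4598
  C          0.4549   -0.4549
  E          0.5741  0.004922
  solve Keq expr → x = -0.4549; check Q = 0.008573
Then remove 0.00105 M of B.
Step 2:
                  G         B
  I          0.5741  0.003872
  C       -0.001041  0.001041
  E           0.573  0.004913
  solve Keq expr → x = 0.001041; check Q = 0.008573

Direction: forward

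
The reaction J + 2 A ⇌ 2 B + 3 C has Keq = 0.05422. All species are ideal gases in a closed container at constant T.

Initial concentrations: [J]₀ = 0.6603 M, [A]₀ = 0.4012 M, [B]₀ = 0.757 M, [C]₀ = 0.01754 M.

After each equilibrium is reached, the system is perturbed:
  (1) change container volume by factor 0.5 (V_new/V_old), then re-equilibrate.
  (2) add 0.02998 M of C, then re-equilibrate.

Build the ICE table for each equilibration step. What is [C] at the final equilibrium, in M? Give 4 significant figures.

[C]_eq = 0.2316 M

Q₀ = 2.9095e-05 vs Keq = 0.05422 ⇒ Q<K, forward
Step 1:
                  J         A         B         C
  I          0.6603    0.4012     0.757   0.01754
  C        -0.04811  -0.09622   0.09622    0.1443
  E          0.6122     0.305    0.8532    0.1619
  solve Keq expr → x = 0.04811; check Q = 0.05422
Then change container volume by factor 0.5 (V_new/V_old).
Step 2:
                  J         A         B         C
  I           1.224      0.61     1.706    0.3237
  C          0.0326    0.0652   -0.0652   -0.0978
  E           1.257    0.6752     1.641    0.2259
  solve Keq expr → x = -0.0326; check Q = 0.05422
Then add 0.02998 M of C.
Step 3:
                  J         A         B         C
  I           1.257    0.6752     1.641    0.2559
  C        0.008117   0.01623  -0.01623  -0.02435
  E           1.265    0.6914     1.625    0.2316
  solve Keq expr → x = -0.008117; check Q = 0.05422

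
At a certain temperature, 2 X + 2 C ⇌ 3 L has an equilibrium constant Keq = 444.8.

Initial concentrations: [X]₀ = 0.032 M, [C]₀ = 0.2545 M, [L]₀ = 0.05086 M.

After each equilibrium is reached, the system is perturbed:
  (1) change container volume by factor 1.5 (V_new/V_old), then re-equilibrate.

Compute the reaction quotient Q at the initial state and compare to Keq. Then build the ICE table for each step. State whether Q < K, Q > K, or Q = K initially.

Q₀ = 1.984 vs Keq = 444.8 ⇒ Q<K, forward
Step 1:
                   X          C          L
  init         0.032     0.2545    0.05086
  Δ         -0.02635   -0.02635    0.03953
  eq        0.005648     0.2281    0.09039
  solve Keq expr → x = 0.01318; check Q = 444.8
Then change container volume by factor 1.5 (V_new/V_old).
Step 2:
                   X          C          L
  init      0.003765     0.1521    0.06026
  Δ       7.0468e-04 7.0468e-04  -0.001057
  eq         0.00447     0.1528     0.0592
  solve Keq expr → x = -3.5234e-04; check Q = 444.8

Q₀ = 1.984; Q < K (proceeds forward)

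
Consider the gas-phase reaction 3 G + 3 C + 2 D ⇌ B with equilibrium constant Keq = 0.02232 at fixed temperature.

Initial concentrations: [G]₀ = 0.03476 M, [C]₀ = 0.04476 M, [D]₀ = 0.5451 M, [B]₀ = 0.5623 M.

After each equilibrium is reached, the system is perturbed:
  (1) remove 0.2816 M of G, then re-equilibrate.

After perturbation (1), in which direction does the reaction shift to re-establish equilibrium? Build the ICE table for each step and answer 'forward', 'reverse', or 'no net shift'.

Q₀ = 5.0247e+08 vs Keq = 0.02232 ⇒ Q>K, reverse
Step 1:
                    G           C           D           B
  init        0.03476     0.04476      0.5451      0.5623
  Δ             1.213       1.213      0.8086     -0.4043
  eq            1.248       1.258       1.354       0.158
  solve Keq expr → x = -0.4043; check Q = 0.02232
Then remove 0.2816 M of G.
Step 2:
                    G           C           D           B
  init          0.966       1.258       1.354       0.158
  Δ           0.08948     0.08948     0.05965    -0.02983
  eq            1.056       1.347       1.413      0.1282
  solve Keq expr → x = -0.02983; check Q = 0.02232

Direction: reverse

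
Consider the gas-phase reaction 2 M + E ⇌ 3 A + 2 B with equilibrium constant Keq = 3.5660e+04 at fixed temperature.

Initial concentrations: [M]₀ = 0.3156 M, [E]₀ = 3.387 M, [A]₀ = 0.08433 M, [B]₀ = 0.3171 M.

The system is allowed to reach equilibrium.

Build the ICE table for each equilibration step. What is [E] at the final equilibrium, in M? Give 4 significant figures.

[E]_eq = 3.23 M

Q₀ = 1.7875e-04 vs Keq = 3.5660e+04 ⇒ Q<K, forward
Step 1:
                    M           E           A           B
  init         0.3156       3.387     0.08433      0.3171
  Δ           -0.3148     -0.1574      0.4722      0.3148
  eq       7.7318e-04        3.23      0.5566      0.6319
  solve Keq expr → x = 0.1574; check Q = 3.5660e+04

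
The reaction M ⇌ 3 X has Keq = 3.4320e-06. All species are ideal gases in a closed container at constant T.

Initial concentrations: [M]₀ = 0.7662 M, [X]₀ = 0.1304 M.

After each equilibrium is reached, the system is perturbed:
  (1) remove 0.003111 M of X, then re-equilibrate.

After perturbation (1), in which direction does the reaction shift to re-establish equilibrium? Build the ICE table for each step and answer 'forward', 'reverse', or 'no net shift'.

Direction: forward

Q₀ = 0.002894 vs Keq = 3.4320e-06 ⇒ Q>K, reverse
Step 1:
                  M         X
  Initial    0.7662    0.1304
  Change    0.03879   -0.1164
  Equil       0.805   0.01403
  solve Keq expr → x = -0.03879; check Q = 3.4320e-06
Then remove 0.003111 M of X.
Step 2:
                  M         X
  Initial     0.805   0.01092
  Change  -0.001035  0.003105
  Equil       0.804   0.01403
  solve Keq expr → x = 0.001035; check Q = 3.4320e-06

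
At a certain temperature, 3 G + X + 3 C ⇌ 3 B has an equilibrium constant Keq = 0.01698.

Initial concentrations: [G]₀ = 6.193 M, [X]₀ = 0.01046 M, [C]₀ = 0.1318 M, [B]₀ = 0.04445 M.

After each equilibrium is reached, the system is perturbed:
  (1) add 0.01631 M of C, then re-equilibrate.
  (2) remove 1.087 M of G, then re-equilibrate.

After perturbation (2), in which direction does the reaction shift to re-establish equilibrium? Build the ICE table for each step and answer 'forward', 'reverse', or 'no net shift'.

Direction: reverse

Q₀ = 0.01544 vs Keq = 0.01698 ⇒ Q<K, forward
Step 1:
                   G          X          C          B
  Initial      6.193    0.01046     0.1318    0.04445
  Change  -7.7643e-04 -2.5881e-04 -7.7643e-04 7.7643e-04
  Equil        6.192     0.0102      0.131    0.04523
  solve Keq expr → x = 2.5881e-04; check Q = 0.01698
Then add 0.01631 M of C.
Step 2:
                   G          X          C          B
  Initial      6.192     0.0102     0.1473    0.04523
  Change   -0.002941 -9.8036e-04  -0.002941   0.002941
  Equil        6.189   0.009221     0.1444    0.04817
  solve Keq expr → x = 9.8036e-04; check Q = 0.01698
Then remove 1.087 M of G.
Step 3:
                   G          X          C          B
  Initial      5.102   0.009221     0.1444    0.04817
  Change    0.004829    0.00161   0.004829  -0.004829
  Equil        5.107    0.01083     0.1492    0.04334
  solve Keq expr → x = -0.00161; check Q = 0.01698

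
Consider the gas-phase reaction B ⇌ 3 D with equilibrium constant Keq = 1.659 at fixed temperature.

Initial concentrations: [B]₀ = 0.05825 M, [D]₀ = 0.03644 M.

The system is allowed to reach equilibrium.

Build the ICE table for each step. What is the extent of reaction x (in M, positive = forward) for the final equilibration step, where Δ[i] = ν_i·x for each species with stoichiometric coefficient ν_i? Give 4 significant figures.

x = 0.05362 M

Q₀ = 8.3069e-04 vs Keq = 1.659 ⇒ Q<K, forward
Step 1:
                    B           D
  Initial     0.05825     0.03644
  Change     -0.05362      0.1609
  Equil       0.00463      0.1973
  solve Keq expr → x = 0.05362; check Q = 1.659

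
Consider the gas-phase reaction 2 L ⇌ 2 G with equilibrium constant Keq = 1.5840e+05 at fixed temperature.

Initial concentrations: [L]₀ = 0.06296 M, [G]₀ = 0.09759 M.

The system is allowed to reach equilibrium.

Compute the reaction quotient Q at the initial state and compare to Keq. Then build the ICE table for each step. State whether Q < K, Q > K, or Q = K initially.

Q₀ = 2.403 vs Keq = 1.5840e+05 ⇒ Q<K, forward
Step 1:
                   L          G
  Initial    0.06296    0.09759
  Change    -0.06256    0.06256
  Equil   4.0239e-04     0.1601
  solve Keq expr → x = 0.03128; check Q = 1.5840e+05

Q₀ = 2.403; Q < K (proceeds forward)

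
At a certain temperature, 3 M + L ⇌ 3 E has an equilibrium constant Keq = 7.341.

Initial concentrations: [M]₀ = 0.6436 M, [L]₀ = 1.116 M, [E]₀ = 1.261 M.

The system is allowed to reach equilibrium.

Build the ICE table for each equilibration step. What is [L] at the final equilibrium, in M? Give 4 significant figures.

[L]_eq = 1.112 M

Q₀ = 6.74 vs Keq = 7.341 ⇒ Q<K, forward
Step 1:
                  M         L         E
  init       0.6436     1.116     1.261
  Δ         -0.0116 -0.003865    0.0116
  eq          0.632     1.112     1.273
  solve Keq expr → x = 0.003865; check Q = 7.341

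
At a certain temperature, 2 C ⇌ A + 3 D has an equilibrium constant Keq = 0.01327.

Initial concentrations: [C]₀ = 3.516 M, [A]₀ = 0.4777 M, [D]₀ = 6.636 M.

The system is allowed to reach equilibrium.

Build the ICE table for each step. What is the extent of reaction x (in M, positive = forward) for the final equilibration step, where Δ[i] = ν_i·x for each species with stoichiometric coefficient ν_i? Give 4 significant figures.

x = -0.4758 M

Q₀ = 11.29 vs Keq = 0.01327 ⇒ Q>K, reverse
Step 1:
                  C         A         D
  Initial     3.516    0.4777     6.636
  Change     0.9517   -0.4758    -1.427
  Equil       4.468  0.001875     5.209
  solve Keq expr → x = -0.4758; check Q = 0.01327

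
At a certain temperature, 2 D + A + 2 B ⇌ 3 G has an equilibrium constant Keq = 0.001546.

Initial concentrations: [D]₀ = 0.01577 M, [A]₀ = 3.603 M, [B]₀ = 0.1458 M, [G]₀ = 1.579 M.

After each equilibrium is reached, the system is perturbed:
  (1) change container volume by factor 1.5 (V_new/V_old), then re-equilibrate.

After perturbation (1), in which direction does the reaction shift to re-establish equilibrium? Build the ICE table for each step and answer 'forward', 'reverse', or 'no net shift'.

Direction: reverse

Q₀ = 2.0668e+05 vs Keq = 0.001546 ⇒ Q>K, reverse
Step 1:
                  D         A         B         G
  Initial   0.01577     3.603    0.1458     1.579
  Change     0.9284    0.4642    0.9284    -1.393
  Equil      0.9442     4.067     1.074    0.1863
  solve Keq expr → x = -0.4642; check Q = 0.001546
Then change container volume by factor 1.5 (V_new/V_old).
Step 2:
                  D         A         B         G
  Initial    0.6295     2.711    0.7162    0.1242
  Change    0.01735  0.008677   0.01735  -0.02603
  Equil      0.6468      2.72    0.7335   0.09819
  solve Keq expr → x = -0.008677; check Q = 0.001546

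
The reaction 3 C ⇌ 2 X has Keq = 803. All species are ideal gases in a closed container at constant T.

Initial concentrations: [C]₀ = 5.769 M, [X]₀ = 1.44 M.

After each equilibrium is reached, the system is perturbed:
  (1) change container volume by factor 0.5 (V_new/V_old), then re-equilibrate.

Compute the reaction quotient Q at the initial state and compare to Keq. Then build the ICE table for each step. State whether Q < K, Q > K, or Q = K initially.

Q₀ = 0.0108 vs Keq = 803 ⇒ Q<K, forward
Step 1:
                  C         X
  init        5.769      1.44
  Δ          -5.451     3.634
  eq         0.3177     5.074
  solve Keq expr → x = 1.817; check Q = 803
Then change container volume by factor 0.5 (V_new/V_old).
Step 2:
                  C         X
  init       0.6354     10.15
  Δ         -0.1283    0.0855
  eq         0.5071     10.23
  solve Keq expr → x = 0.04275; check Q = 803

Q₀ = 0.0108; Q < K (proceeds forward)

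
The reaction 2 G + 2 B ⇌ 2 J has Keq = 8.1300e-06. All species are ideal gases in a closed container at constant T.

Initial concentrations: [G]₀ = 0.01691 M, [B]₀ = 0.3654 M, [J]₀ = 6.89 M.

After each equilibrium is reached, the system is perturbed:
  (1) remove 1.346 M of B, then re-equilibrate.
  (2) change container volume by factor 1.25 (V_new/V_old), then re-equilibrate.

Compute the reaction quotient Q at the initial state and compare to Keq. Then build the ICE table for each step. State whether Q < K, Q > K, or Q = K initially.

Q₀ = 1.2434e+06 vs Keq = 8.1300e-06 ⇒ Q>K, reverse
Step 1:
                  G         B         J
  init      0.01691    0.3654      6.89
  Δ           6.753     6.753    -6.753
  eq           6.77     7.118    0.1374
  solve Keq expr → x = -3.376; check Q = 8.1300e-06
Then remove 1.346 M of B.
Step 2:
                  G         B         J
  init         6.77     5.772    0.1374
  Δ         0.02508   0.02508  -0.02508
  eq          6.795     5.797    0.1123
  solve Keq expr → x = -0.01254; check Q = 8.1300e-06
Then change container volume by factor 1.25 (V_new/V_old).
Step 3:
                  G         B         J
  init        5.436     4.638   0.08985
  Δ         0.01747   0.01747  -0.01747
  eq          5.453     4.655   0.07238
  solve Keq expr → x = -0.008734; check Q = 8.1300e-06

Q₀ = 1.2434e+06; Q > K (proceeds reverse)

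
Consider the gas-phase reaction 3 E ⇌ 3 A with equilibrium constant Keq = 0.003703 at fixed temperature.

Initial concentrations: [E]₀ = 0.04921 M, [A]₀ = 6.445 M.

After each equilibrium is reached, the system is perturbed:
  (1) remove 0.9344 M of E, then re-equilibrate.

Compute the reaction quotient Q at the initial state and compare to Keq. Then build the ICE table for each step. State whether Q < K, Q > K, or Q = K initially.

Q₀ = 2.2465e+06 vs Keq = 0.003703 ⇒ Q>K, reverse
Step 1:
                  E         A
  Initial   0.04921     6.445
  Change      5.575    -5.575
  Equil       5.624    0.8701
  solve Keq expr → x = -1.858; check Q = 0.003703
Then remove 0.9344 M of E.
Step 2:
                  E         A
  Initial      4.69    0.8701
  Change     0.1252   -0.1252
  Equil       4.815    0.7449
  solve Keq expr → x = -0.04173; check Q = 0.003703

Q₀ = 2.2465e+06; Q > K (proceeds reverse)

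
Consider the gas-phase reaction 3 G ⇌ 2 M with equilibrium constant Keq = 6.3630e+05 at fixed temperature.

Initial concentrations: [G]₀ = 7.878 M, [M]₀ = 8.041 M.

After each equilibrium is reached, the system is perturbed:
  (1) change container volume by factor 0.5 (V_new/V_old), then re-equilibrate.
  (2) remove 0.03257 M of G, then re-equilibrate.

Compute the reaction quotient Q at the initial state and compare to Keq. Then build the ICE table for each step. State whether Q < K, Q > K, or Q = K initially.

Q₀ = 0.1322; Q < K (proceeds forward)

Q₀ = 0.1322 vs Keq = 6.3630e+05 ⇒ Q<K, forward
Step 1:
                  G         M
  I           7.878     8.041
  C          -7.813     5.209
  E          0.0651     13.25
  solve Keq expr → x = 2.604; check Q = 6.3630e+05
Then change container volume by factor 0.5 (V_new/V_old).
Step 2:
                  G         M
  I          0.1302      26.5
  C        -0.02681   0.01788
  E          0.1034     26.52
  solve Keq expr → x = 0.008938; check Q = 6.3630e+05
Then remove 0.03257 M of G.
Step 3:
                  G         M
  I         0.07082     26.52
  C         0.03251  -0.02168
  E          0.1033      26.5
  solve Keq expr → x = -0.01084; check Q = 6.3630e+05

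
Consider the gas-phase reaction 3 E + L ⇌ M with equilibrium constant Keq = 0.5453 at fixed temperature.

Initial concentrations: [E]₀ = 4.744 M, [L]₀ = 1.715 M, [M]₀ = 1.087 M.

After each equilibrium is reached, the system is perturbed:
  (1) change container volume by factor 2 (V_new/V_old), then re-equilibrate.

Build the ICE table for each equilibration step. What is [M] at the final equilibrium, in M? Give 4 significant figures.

[M]_eq = 0.8586 M

Q₀ = 0.005937 vs Keq = 0.5453 ⇒ Q<K, forward
Step 1:
                   E          L          M
  init         4.744      1.715      1.087
  Δ           -2.996    -0.9987     0.9987
  eq           1.748     0.7163      2.086
  solve Keq expr → x = 0.9987; check Q = 0.5453
Then change container volume by factor 2 (V_new/V_old).
Step 2:
                   E          L          M
  init        0.8739     0.3581      1.043
  Δ           0.5526     0.1842    -0.1842
  eq           1.427     0.5424     0.8586
  solve Keq expr → x = -0.1842; check Q = 0.5453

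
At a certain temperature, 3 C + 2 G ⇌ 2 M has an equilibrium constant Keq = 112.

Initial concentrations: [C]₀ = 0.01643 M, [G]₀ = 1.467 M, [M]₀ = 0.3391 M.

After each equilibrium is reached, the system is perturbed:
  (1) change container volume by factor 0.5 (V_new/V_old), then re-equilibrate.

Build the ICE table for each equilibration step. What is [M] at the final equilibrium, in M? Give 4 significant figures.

Q₀ = 1.2047e+04 vs Keq = 112 ⇒ Q>K, reverse
Step 1:
                    C           G           M
  I           0.01643       1.467      0.3391
  C           0.05481     0.03654    -0.03654
  E           0.07124       1.504      0.3026
  solve Keq expr → x = -0.01827; check Q = 112
Then change container volume by factor 0.5 (V_new/V_old).
Step 2:
                    C           G           M
  I            0.1425       3.007      0.6051
  C          -0.06703    -0.04468     0.04468
  E           0.07545       2.962      0.6498
  solve Keq expr → x = 0.02234; check Q = 112

[M]_eq = 0.6498 M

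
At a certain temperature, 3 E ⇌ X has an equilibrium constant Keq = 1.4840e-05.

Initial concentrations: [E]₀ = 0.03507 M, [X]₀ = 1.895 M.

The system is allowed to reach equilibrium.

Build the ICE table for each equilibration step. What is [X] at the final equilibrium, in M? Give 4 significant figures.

Q₀ = 4.3934e+04 vs Keq = 1.4840e-05 ⇒ Q>K, reverse
Step 1:
                  E         X
  I         0.03507     1.895
  C           5.677    -1.892
  E           5.712  0.002765
  solve Keq expr → x = -1.892; check Q = 1.4840e-05

[X]_eq = 0.002765 M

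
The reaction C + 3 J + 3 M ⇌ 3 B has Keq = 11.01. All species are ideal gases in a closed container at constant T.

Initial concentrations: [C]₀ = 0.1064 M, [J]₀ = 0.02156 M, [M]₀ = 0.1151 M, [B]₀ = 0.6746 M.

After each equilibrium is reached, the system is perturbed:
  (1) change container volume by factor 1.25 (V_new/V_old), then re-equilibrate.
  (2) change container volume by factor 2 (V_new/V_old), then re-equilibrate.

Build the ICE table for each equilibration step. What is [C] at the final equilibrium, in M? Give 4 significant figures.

[C]_eq = 0.1125 M

Q₀ = 1.8881e+08 vs Keq = 11.01 ⇒ Q>K, reverse
Step 1:
                  C         J         M         B
  Initial    0.1064   0.02156    0.1151    0.6746
  Change     0.1298    0.3894    0.3894   -0.3894
  Equil      0.2362     0.411    0.5045    0.2852
  solve Keq expr → x = -0.1298; check Q = 11.01
Then change container volume by factor 1.25 (V_new/V_old).
Step 2:
                  C         J         M         B
  Initial     0.189    0.3288    0.4036    0.2281
  Change   0.009387   0.02816   0.02816  -0.02816
  Equil      0.1984     0.357    0.4318       0.2
  solve Keq expr → x = -0.009387; check Q = 11.01
Then change container volume by factor 2 (V_new/V_old).
Step 3:
                  C         J         M         B
  Initial   0.09918    0.1785    0.2159   0.09999
  Change    0.01332   0.03996   0.03996  -0.03996
  Equil      0.1125    0.2184    0.2559   0.06002
  solve Keq expr → x = -0.01332; check Q = 11.01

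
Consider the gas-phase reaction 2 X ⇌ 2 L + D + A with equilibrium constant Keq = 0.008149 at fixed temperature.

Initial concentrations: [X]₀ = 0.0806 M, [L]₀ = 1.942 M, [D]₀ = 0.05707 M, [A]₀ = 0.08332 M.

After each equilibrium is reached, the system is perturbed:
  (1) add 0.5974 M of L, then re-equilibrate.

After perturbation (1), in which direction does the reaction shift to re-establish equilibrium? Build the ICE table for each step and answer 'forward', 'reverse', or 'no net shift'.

Direction: reverse

Q₀ = 2.76 vs Keq = 0.008149 ⇒ Q>K, reverse
Step 1:
                    X           L           D           A
  init         0.0806       1.942     0.05707     0.08332
  Δ            0.1082     -0.1082    -0.05411    -0.05411
  eq           0.1888       1.834    0.002958     0.02921
  solve Keq expr → x = -0.05411; check Q = 0.008149
Then add 0.5974 M of L.
Step 2:
                    X           L           D           A
  init         0.1888       2.431    0.002958     0.02921
  Δ          0.002318   -0.002318   -0.001159   -0.001159
  eq           0.1911       2.429    0.001799     0.02805
  solve Keq expr → x = -0.001159; check Q = 0.008149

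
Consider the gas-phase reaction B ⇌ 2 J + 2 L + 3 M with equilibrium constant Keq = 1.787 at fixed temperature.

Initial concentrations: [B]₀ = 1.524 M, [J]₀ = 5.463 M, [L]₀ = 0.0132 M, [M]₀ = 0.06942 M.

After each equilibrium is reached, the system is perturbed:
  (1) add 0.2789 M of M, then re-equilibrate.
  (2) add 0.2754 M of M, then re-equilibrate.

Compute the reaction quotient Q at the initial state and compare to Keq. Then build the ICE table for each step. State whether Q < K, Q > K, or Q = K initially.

Q₀ = 1.1415e-06 vs Keq = 1.787 ⇒ Q<K, forward
Step 1:
                  B         J         L         M
  init        1.524     5.463    0.0132   0.06942
  Δ         -0.2124    0.4247    0.4247    0.6371
  eq          1.312     5.888    0.4379    0.7065
  solve Keq expr → x = 0.2124; check Q = 1.787
Then add 0.2789 M of M.
Step 2:
                  B         J         L         M
  init        1.312     5.888    0.4379    0.9854
  Δ         0.04634  -0.09267  -0.09267    -0.139
  eq          1.358     5.795    0.3452    0.8464
  solve Keq expr → x = -0.04634; check Q = 1.787
Then add 0.2754 M of M.
Step 3:
                  B         J         L         M
  init        1.358     5.795    0.3452     1.122
  Δ          0.0369   -0.0738   -0.0738   -0.1107
  eq          1.395     5.721    0.2714     1.011
  solve Keq expr → x = -0.0369; check Q = 1.787

Q₀ = 1.1415e-06; Q < K (proceeds forward)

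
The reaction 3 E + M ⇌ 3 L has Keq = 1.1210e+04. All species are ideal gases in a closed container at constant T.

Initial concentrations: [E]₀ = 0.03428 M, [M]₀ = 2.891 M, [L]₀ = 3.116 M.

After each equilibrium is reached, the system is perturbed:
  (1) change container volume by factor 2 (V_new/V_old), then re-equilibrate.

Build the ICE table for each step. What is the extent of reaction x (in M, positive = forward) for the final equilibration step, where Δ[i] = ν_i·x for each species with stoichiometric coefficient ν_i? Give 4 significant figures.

Q₀ = 2.5979e+05 vs Keq = 1.1210e+04 ⇒ Q>K, reverse
Step 1:
                  E         M         L
  I         0.03428     2.891     3.116
  C         0.06131   0.02044  -0.06131
  E         0.09559     2.911     3.055
  solve Keq expr → x = -0.02044; check Q = 1.1210e+04
Then change container volume by factor 2 (V_new/V_old).
Step 2:
                  E         M         L
  I         0.04779     1.456     1.527
  C          0.0119  0.003966   -0.0119
  E         0.05969      1.46     1.515
  solve Keq expr → x = -0.003966; check Q = 1.1210e+04

x = -0.003966 M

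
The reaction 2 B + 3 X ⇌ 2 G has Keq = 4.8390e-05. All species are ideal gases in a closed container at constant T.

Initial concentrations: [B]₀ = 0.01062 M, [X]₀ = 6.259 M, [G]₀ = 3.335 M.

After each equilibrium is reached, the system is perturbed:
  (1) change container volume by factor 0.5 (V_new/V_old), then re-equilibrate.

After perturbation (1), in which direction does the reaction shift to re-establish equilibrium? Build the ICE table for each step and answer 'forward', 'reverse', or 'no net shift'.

Q₀ = 402.2 vs Keq = 4.8390e-05 ⇒ Q>K, reverse
Step 1:
                  B         X         G
  I         0.01062     6.259     3.335
  C           2.708     4.062    -2.708
  E           2.719     10.32     0.627
  solve Keq expr → x = -1.354; check Q = 4.8390e-05
Then change container volume by factor 0.5 (V_new/V_old).
Step 2:
                  B         X         G
  I           5.437     20.64     1.254
  C          -1.177    -1.765     1.177
  E           4.261     18.88     2.431
  solve Keq expr → x = 0.5883; check Q = 4.8390e-05

Direction: forward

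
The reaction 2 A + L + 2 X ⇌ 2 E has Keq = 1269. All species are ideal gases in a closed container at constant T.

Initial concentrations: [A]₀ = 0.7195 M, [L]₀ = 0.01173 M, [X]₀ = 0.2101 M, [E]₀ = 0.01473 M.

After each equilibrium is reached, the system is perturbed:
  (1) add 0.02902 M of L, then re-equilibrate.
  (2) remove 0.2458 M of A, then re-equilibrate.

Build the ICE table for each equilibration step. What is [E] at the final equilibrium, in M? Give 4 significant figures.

Q₀ = 0.8095 vs Keq = 1269 ⇒ Q<K, forward
Step 1:
                   A          L          X          E
  Initial     0.7195    0.01173     0.2101    0.01473
  Change    -0.02333   -0.01166   -0.02333    0.02333
  Equil       0.6962 6.7497e-05     0.1868    0.03806
  solve Keq expr → x = 0.01166; check Q = 1269
Then add 0.02902 M of L.
Step 2:
                   A          L          X          E
  Initial     0.6962    0.02909     0.1868    0.03806
  Change    -0.05617   -0.02809   -0.05617    0.05617
  Equil         0.64   0.001001     0.1306    0.09423
  solve Keq expr → x = 0.02809; check Q = 1269
Then remove 0.2458 M of A.
Step 3:
                   A          L          X          E
  Initial     0.3942   0.001001     0.1306    0.09423
  Change    0.002711   0.001356   0.002711  -0.002711
  Equil       0.3969   0.002357     0.1333    0.09152
  solve Keq expr → x = -0.001356; check Q = 1269

[E]_eq = 0.09152 M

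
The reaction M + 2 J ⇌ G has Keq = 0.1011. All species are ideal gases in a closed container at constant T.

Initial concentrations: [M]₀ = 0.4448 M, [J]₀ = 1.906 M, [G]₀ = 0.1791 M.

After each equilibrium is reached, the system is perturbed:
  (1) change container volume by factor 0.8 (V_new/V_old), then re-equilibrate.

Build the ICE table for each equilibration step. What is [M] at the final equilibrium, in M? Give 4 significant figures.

Q₀ = 0.1108 vs Keq = 0.1011 ⇒ Q>K, reverse
Step 1:
                    M           J           G
  init         0.4448       1.906      0.1791
  Δ          0.009154     0.01831   -0.009154
  eq            0.454       1.924      0.1699
  solve Keq expr → x = -0.009154; check Q = 0.1011
Then change container volume by factor 0.8 (V_new/V_old).
Step 2:
                    M           J           G
  init         0.5674       2.405      0.2124
  Δ          -0.05776     -0.1155     0.05776
  eq           0.5097        2.29      0.2702
  solve Keq expr → x = 0.05776; check Q = 0.1011

[M]_eq = 0.5097 M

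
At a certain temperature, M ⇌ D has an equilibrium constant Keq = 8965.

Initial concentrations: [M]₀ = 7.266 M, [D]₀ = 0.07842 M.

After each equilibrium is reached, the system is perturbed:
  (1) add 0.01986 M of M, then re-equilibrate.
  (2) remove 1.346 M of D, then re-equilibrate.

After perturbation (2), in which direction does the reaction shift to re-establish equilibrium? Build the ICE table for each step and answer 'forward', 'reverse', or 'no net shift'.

Direction: forward

Q₀ = 0.01079 vs Keq = 8965 ⇒ Q<K, forward
Step 1:
                  M         D
  init        7.266   0.07842
  Δ          -7.265     7.265
  eq      8.1914e-04     7.344
  solve Keq expr → x = 7.265; check Q = 8965
Then add 0.01986 M of M.
Step 2:
                  M         D
  init      0.02068     7.344
  Δ        -0.01986   0.01986
  eq      8.2136e-04     7.363
  solve Keq expr → x = 0.01986; check Q = 8965
Then remove 1.346 M of D.
Step 3:
                  M         D
  init    8.2136e-04     6.017
  Δ       -1.5012e-04 1.5012e-04
  eq      6.7123e-04     6.018
  solve Keq expr → x = 1.5012e-04; check Q = 8965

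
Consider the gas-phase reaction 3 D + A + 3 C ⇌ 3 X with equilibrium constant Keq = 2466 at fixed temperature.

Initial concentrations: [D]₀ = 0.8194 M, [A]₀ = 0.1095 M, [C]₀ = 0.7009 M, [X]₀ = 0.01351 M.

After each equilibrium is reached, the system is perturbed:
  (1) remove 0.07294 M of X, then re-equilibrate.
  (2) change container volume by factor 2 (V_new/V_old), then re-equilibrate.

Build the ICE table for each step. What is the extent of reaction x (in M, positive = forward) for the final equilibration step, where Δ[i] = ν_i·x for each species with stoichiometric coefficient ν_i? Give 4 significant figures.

x = -0.004302 M

Q₀ = 1.1888e-04 vs Keq = 2466 ⇒ Q<K, forward
Step 1:
                  D         A         C         X
  init       0.8194    0.1095    0.7009   0.01351
  Δ         -0.3217   -0.1072   -0.3217    0.3217
  eq         0.4977  0.002271    0.3792    0.3352
  solve Keq expr → x = 0.1072; check Q = 2466
Then remove 0.07294 M of X.
Step 2:
                  D         A         C         X
  init       0.4977  0.002271    0.3792    0.2623
  Δ       -0.003269  -0.00109 -0.003269  0.003269
  eq         0.4944  0.001182    0.3759    0.2655
  solve Keq expr → x = 0.00109; check Q = 2466
Then change container volume by factor 2 (V_new/V_old).
Step 3:
                  D         A         C         X
  init       0.2472 5.9096e-04     0.188    0.1328
  Δ         0.01291  0.004302   0.01291  -0.01291
  eq         0.2601  0.004893    0.2009    0.1199
  solve Keq expr → x = -0.004302; check Q = 2466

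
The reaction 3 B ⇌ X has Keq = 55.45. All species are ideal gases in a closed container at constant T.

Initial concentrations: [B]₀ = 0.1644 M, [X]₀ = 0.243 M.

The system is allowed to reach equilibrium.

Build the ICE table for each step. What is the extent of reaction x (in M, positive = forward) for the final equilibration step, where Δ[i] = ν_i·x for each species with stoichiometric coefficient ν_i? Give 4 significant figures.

Q₀ = 54.69 vs Keq = 55.45 ⇒ Q<K, forward
Step 1:
                   B          X
  Initial     0.1644      0.243
  Change  -7.0286e-04 2.3429e-04
  Equil       0.1637     0.2432
  solve Keq expr → x = 2.3429e-04; check Q = 55.45

x = 2.3429e-04 M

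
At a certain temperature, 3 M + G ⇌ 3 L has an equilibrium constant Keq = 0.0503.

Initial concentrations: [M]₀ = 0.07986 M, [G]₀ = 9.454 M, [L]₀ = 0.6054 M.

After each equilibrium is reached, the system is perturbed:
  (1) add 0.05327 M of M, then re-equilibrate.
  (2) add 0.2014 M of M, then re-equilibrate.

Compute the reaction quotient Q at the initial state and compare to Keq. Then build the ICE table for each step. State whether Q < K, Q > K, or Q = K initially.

Q₀ = 46.08; Q > K (proceeds reverse)

Q₀ = 46.08 vs Keq = 0.0503 ⇒ Q>K, reverse
Step 1:
                   M          G          L
  I          0.07986      9.454     0.6054
  C           0.3044     0.1015    -0.3044
  E           0.3843      9.555      0.301
  solve Keq expr → x = -0.1015; check Q = 0.0503
Then add 0.05327 M of M.
Step 2:
                   M          G          L
  I           0.4375      9.555      0.301
  C         -0.02335  -0.007783    0.02335
  E           0.4142      9.548     0.3243
  solve Keq expr → x = 0.007783; check Q = 0.0503
Then add 0.2014 M of M.
Step 3:
                   M          G          L
  I           0.6156      9.548     0.3243
  C         -0.08821    -0.0294    0.08821
  E           0.5274      9.518     0.4126
  solve Keq expr → x = 0.0294; check Q = 0.0503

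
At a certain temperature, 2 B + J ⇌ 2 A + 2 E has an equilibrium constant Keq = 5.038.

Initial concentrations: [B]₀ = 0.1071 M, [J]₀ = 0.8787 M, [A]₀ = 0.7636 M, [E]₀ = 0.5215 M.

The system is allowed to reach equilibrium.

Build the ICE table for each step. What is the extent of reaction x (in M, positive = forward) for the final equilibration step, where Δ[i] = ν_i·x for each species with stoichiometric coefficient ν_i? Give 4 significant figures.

Q₀ = 15.73 vs Keq = 5.038 ⇒ Q>K, reverse
Step 1:
                   B          J          A          E
  init        0.1071     0.8787     0.7636     0.5215
  Δ          0.05037    0.02518   -0.05037   -0.05037
  eq          0.1575     0.9039     0.7132     0.4711
  solve Keq expr → x = -0.02518; check Q = 5.038

x = -0.02518 M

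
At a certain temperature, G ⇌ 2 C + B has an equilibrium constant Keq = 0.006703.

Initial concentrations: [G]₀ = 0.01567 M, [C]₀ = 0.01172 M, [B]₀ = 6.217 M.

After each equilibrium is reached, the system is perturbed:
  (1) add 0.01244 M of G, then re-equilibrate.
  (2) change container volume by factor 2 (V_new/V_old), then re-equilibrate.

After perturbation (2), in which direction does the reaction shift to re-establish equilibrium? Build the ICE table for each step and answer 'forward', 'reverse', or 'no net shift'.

Q₀ = 0.0545 vs Keq = 0.006703 ⇒ Q>K, reverse
Step 1:
                  G         C         B
  I         0.01567   0.01172     6.217
  C        0.003581 -0.007163 -0.003581
  E         0.01925  0.004557     6.213
  solve Keq expr → x = -0.003581; check Q = 0.006703
Then add 0.01244 M of G.
Step 2:
                  G         C         B
  I         0.03169  0.004557     6.213
  C       -6.1623e-04  0.001232 6.1623e-04
  E         0.03108   0.00579     6.214
  solve Keq expr → x = 6.1623e-04; check Q = 0.006703
Then change container volume by factor 2 (V_new/V_old).
Step 3:
                  G         C         B
  I         0.01554  0.002895     3.107
  C       -0.001321  0.002642  0.001321
  E         0.01422  0.005537     3.108
  solve Keq expr → x = 0.001321; check Q = 0.006703

Direction: forward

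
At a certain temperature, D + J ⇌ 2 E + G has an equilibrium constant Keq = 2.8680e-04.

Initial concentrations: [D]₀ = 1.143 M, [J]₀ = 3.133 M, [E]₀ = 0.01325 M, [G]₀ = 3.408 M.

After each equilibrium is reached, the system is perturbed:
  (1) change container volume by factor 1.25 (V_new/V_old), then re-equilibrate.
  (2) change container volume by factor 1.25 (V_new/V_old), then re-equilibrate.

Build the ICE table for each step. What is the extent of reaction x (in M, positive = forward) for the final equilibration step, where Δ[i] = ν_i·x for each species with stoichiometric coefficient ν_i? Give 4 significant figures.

Q₀ = 1.6708e-04 vs Keq = 2.8680e-04 ⇒ Q<K, forward
Step 1:
                    D           J           E           G
  Initial       1.143       3.133     0.01325       3.408
  Change    -0.002042   -0.002042    0.004083    0.002042
  Equil         1.141       3.131     0.01733        3.41
  solve Keq expr → x = 0.002042; check Q = 2.8680e-04
Then change container volume by factor 1.25 (V_new/V_old).
Step 2:
                    D           J           E           G
  Initial      0.9128       2.505     0.01387       2.728
  Change  -8.1251e-04 -8.1251e-04    0.001625  8.1251e-04
  Equil         0.912       2.504     0.01549       2.729
  solve Keq expr → x = 8.1251e-04; check Q = 2.8680e-04
Then change container volume by factor 1.25 (V_new/V_old).
Step 3:
                    D           J           E           G
  Initial      0.7296       2.003     0.01239       2.183
  Change  -7.2557e-04 -7.2557e-04    0.001451  7.2557e-04
  Equil        0.7288       2.002     0.01384       2.184
  solve Keq expr → x = 7.2557e-04; check Q = 2.8680e-04

x = 7.2557e-04 M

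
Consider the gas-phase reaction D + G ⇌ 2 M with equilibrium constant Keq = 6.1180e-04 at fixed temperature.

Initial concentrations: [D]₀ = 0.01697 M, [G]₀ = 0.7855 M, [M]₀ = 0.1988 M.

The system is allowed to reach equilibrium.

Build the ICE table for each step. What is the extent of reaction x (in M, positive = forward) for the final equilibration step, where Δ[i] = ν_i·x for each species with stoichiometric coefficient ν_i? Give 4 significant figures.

Q₀ = 2.965 vs Keq = 6.1180e-04 ⇒ Q>K, reverse
Step 1:
                    D           G           M
  I           0.01697      0.7855      0.1988
  C           0.09551     0.09551      -0.191
  E            0.1125       0.881    0.007786
  solve Keq expr → x = -0.09551; check Q = 6.1180e-04

x = -0.09551 M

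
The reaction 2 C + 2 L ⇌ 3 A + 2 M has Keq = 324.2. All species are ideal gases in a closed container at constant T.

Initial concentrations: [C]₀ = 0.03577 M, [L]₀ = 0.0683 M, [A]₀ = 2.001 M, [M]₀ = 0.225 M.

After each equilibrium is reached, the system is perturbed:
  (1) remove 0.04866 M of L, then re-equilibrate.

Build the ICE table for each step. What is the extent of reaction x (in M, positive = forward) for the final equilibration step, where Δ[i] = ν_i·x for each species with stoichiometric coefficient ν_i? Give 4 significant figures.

Q₀ = 6.7956e+04 vs Keq = 324.2 ⇒ Q>K, reverse
Step 1:
                   C          L          A          M
  I          0.03577     0.0683      2.001      0.225
  C          0.08822    0.08822    -0.1323   -0.08822
  E            0.124     0.1565      1.869     0.1368
  solve Keq expr → x = -0.04411; check Q = 324.2
Then remove 0.04866 M of L.
Step 2:
                   C          L          A          M
  I            0.124     0.1079      1.869     0.1368
  C          0.01474    0.01474   -0.02211   -0.01474
  E           0.1387     0.1226      1.847      0.122
  solve Keq expr → x = -0.007371; check Q = 324.2

x = -0.007371 M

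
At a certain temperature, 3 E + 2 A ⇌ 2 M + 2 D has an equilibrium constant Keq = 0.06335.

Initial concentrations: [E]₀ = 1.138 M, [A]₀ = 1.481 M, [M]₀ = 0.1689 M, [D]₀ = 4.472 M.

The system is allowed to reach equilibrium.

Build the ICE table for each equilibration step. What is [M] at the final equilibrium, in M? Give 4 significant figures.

Q₀ = 0.1765 vs Keq = 0.06335 ⇒ Q>K, reverse
Step 1:
                  E         A         M         D
  I           1.138     1.481    0.1689     4.472
  C         0.07782   0.05188  -0.05188  -0.05188
  E           1.216     1.533     0.117      4.42
  solve Keq expr → x = -0.02594; check Q = 0.06335

[M]_eq = 0.117 M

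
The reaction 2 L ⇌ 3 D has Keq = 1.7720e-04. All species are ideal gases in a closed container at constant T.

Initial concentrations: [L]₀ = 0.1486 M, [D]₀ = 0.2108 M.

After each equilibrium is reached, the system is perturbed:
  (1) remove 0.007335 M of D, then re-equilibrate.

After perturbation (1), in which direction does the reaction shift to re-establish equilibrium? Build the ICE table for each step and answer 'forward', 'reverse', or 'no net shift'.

Direction: forward

Q₀ = 0.4242 vs Keq = 1.7720e-04 ⇒ Q>K, reverse
Step 1:
                    L           D
  Initial      0.1486      0.2108
  Change       0.1248     -0.1871
  Equil        0.2734     0.02366
  solve Keq expr → x = -0.06238; check Q = 1.7720e-04
Then remove 0.007335 M of D.
Step 2:
                    L           D
  Initial      0.2734     0.01632
  Change    -0.004708    0.007063
  Equil        0.2687     0.02339
  solve Keq expr → x = 0.002354; check Q = 1.7720e-04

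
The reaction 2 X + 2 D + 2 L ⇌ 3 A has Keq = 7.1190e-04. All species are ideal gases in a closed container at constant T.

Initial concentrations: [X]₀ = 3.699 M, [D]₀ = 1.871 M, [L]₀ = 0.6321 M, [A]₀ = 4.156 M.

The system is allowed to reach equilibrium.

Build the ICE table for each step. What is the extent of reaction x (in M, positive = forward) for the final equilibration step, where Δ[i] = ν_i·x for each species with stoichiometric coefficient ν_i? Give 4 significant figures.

Q₀ = 3.751 vs Keq = 7.1190e-04 ⇒ Q>K, reverse
Step 1:
                  X         D         L         A
  init        3.699     1.871    0.6321     4.156
  Δ           1.918     1.918     1.918    -2.876
  eq          5.617     3.789      2.55      1.28
  solve Keq expr → x = -0.9588; check Q = 7.1190e-04

x = -0.9588 M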